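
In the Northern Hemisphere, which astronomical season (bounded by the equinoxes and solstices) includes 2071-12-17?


Date: December 17
Astronomical Autumn (approx.; exact equinox/solstice day varies by year): September 22 to December 20
December 17 falls within the Autumn window

Autumn


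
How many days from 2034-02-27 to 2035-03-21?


From 2034-02-27 to 2035-03-21
2034-02-27: days before February = 31; day of year = 31 + 27 = 58
2035-03-21: days before March = 31 + 28 = 59 (2035 is not a leap year); day of year = 59 + 21 = 80
Rest of 2034: 365 - 58 = 307
Total = 307 + 80 = 387

387 days


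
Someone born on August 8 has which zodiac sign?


Date: August 8
Conventional tropical zodiac dates: Leo from July 23 onward; Virgo starts August 23
August 8 falls within the Leo range

Leo


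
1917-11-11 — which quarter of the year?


Month: November (month 11)
Q1: Jan-Mar, Q2: Apr-Jun, Q3: Jul-Sep, Q4: Oct-Dec

Q4


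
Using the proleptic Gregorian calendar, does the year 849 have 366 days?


Gregorian leap year rule: divisible by 4, but not by 100, unless also by 400.
849 is not divisible by 4 -> not a leap year

No


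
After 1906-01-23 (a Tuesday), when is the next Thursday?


Current: Tuesday
Target: Thursday
Days ahead: 2

Next Thursday: 1906-01-25


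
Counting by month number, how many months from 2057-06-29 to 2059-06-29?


From June 2057 to June 2059
2 years * 12 = 24 months = 24

24 months


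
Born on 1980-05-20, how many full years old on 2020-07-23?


Birth: 1980-05-20
Reference: 2020-07-23
Year difference: 2020 - 1980 = 40

40 years old


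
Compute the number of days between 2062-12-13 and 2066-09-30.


From 2062-12-13 to 2066-09-30
2062-12-13: days before December = 31 + 28 + 31 + 30 + 31 + 30 + 31 + 31 + 30 + 31 + 30 = 334 (2062 is not a leap year); day of year = 334 + 13 = 347
2066-09-30: days before September = 31 + 28 + 31 + 30 + 31 + 30 + 31 + 31 = 243 (2066 is not a leap year); day of year = 243 + 30 = 273
Rest of 2062: 365 - 347 = 18
Full years 2063 (365), 2064 (366), 2065 (365): 1096
Total = 18 + 1096 + 273 = 1387

1387 days


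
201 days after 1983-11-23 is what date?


Start: 1983-11-23, add 201 days
November 1983 has 30 days: 30 - 23 = 7 days to November 30 -> 194 left
December 1983 has 31 days -> 163 left
January 1984 has 31 days -> 132 left
February 1984 has 29 days -> 103 left
March 1984 has 31 days -> 72 left
April 1984 has 30 days -> 42 left
May 1984 has 31 days -> 11 left
June 1984: 11 <= 30 -> lands on June 11

Result: 1984-06-11


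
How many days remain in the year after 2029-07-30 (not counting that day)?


Day of year: 211 of 365
Remaining = 365 - 211

154 days


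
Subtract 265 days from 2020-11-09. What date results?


Start: 2020-11-09, subtract 265 days
Back 9 days from November 9 reaches October 31, 2020 -> 256 left
October 2020 has 31 days -> back to September 30, 2020 -> 225 left
September 2020 has 30 days -> back to August 31, 2020 -> 195 left
August 2020 has 31 days -> back to July 31, 2020 -> 164 left
July 2020 has 31 days -> back to June 30, 2020 -> 133 left
June 2020 has 30 days -> back to May 31, 2020 -> 103 left
May 2020 has 31 days -> back to April 30, 2020 -> 72 left
April 2020 has 30 days -> back to March 31, 2020 -> 42 left
March 2020 has 31 days -> back to February 29, 2020 -> 11 left
February 2020: 29 - 11 = 18 -> lands on February 18

Result: 2020-02-18


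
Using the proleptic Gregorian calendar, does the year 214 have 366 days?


Gregorian leap year rule: divisible by 4, but not by 100, unless also by 400.
214 is not divisible by 4 -> not a leap year

No


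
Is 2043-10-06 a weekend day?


Anchor: Jan 1, 2043. With p = 2043 - 1 = 2042: (p + p//4 - p//100 + p//400) mod 7 = (2042 + 510 - 20 + 5) mod 7 = 2537 mod 7 = 3 -> Thursday (Mon=0 ... Sun=6)
Day of year: 279; offset = 278
Weekday index = (3 + 278) mod 7 = 1 -> Tuesday
Weekend days: Saturday, Sunday

No


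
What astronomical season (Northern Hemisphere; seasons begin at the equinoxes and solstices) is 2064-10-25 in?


Date: October 25
Astronomical Autumn (approx.; exact equinox/solstice day varies by year): September 22 to December 20
October 25 falls within the Autumn window

Autumn


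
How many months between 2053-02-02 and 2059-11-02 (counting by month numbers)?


From February 2053 to November 2059
6 years * 12 = 72 months, plus 9 months = 81

81 months


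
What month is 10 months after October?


October is month 10
10 + 10 = 20; wrap: 20 - 12 = 8

August


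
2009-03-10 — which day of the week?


Date: March 10, 2009
Anchor: Jan 1, 2009. With p = 2009 - 1 = 2008: (p + p//4 - p//100 + p//400) mod 7 = (2008 + 502 - 20 + 5) mod 7 = 2495 mod 7 = 3 -> Thursday (Mon=0 ... Sun=6)
Days before March (Jan-Feb): 59; offset = 59 + 10 - 1 = 68
Weekday index = (3 + 68) mod 7 = 1

Day of the week: Tuesday


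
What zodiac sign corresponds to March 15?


Date: March 15
Conventional tropical zodiac dates: Pisces from February 19 onward; Aries starts March 21
March 15 falls within the Pisces range

Pisces


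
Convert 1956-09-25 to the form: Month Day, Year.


ISO 1956-09-25 parses as year=1956, month=09, day=25
Month 9 -> September

September 25, 1956


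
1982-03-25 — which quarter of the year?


Month: March (month 3)
Q1: Jan-Mar, Q2: Apr-Jun, Q3: Jul-Sep, Q4: Oct-Dec

Q1


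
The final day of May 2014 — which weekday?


May 2014 has 31 days
Anchor: Jan 1, 2014. With p = 2014 - 1 = 2013: (p + p//4 - p//100 + p//400) mod 7 = (2013 + 503 - 20 + 5) mod 7 = 2501 mod 7 = 2 -> Wednesday (Mon=0 ... Sun=6)
Days before May (Jan-Apr): 120; May 1 index = (2 + 120) mod 7 = 3 -> Thursday
Last day offset: 31 - 1 = 30 days
Weekday index = (3 + 30) mod 7 = 5

Saturday, May 31


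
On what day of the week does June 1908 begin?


Target: June 1, 1908
Anchor: Jan 1, 1908. With p = 1908 - 1 = 1907: (p + p//4 - p//100 + p//400) mod 7 = (1907 + 476 - 19 + 4) mod 7 = 2368 mod 7 = 2 -> Wednesday (Mon=0 ... Sun=6)
Days before June (Jan-May): 152 days
Weekday index = (2 + 152) mod 7 = 0

Monday


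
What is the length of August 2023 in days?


August 2023

31 days


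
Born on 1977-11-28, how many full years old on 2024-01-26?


Birth: 1977-11-28
Reference: 2024-01-26
Year difference: 2024 - 1977 = 47
Birthday not yet reached in 2024, subtract 1

46 years old


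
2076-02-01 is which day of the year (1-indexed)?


Date: February 1, 2076
Days in months 1 through 1: 31
Plus 1 days in February

Day of year: 32


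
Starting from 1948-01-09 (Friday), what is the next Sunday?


Current: Friday
Target: Sunday
Days ahead: 2

Next Sunday: 1948-01-11


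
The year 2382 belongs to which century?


Century = (year - 1) // 100 + 1
= (2382 - 1) // 100 + 1
= 2381 // 100 + 1
= 23 + 1

24th century


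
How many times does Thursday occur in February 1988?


February 1988 has 29 days
Anchor: Jan 1, 1988. With p = 1988 - 1 = 1987: (p + p//4 - p//100 + p//400) mod 7 = (1987 + 496 - 19 + 4) mod 7 = 2468 mod 7 = 4 -> Friday (Mon=0 ... Sun=6)
Days before February (Jan): 31; February 1 index = (4 + 31) mod 7 = 0 -> Monday
First Thursday is February 4
Thursdays: 4, 11, 18, 25

4 Thursdays


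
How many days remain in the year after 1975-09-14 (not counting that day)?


Day of year: 257 of 365
Remaining = 365 - 257

108 days


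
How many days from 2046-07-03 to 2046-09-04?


From 2046-07-03 to 2046-09-04
2046-07-03: days before July = 31 + 28 + 31 + 30 + 31 + 30 = 181 (2046 is not a leap year); day of year = 181 + 3 = 184
2046-09-04: days before September = 31 + 28 + 31 + 30 + 31 + 30 + 31 + 31 = 243 (2046 is not a leap year); day of year = 243 + 4 = 247
Same year: 247 - 184 = 63

63 days


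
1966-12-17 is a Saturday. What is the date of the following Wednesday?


Current: Saturday
Target: Wednesday
Days ahead: 4

Next Wednesday: 1966-12-21


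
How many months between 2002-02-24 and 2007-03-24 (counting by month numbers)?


From February 2002 to March 2007
5 years * 12 = 60 months, plus 1 month = 61

61 months


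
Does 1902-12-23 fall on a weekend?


Anchor: Jan 1, 1902. With p = 1902 - 1 = 1901: (p + p//4 - p//100 + p//400) mod 7 = (1901 + 475 - 19 + 4) mod 7 = 2361 mod 7 = 2 -> Wednesday (Mon=0 ... Sun=6)
Day of year: 357; offset = 356
Weekday index = (2 + 356) mod 7 = 1 -> Tuesday
Weekend days: Saturday, Sunday

No


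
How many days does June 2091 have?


June 2091

30 days


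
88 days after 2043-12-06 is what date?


Start: 2043-12-06, add 88 days
December 2043 has 31 days: 31 - 6 = 25 days to December 31 -> 63 left
January 2044 has 31 days -> 32 left
February 2044 has 29 days -> 3 left
March 2044: 3 <= 31 -> lands on March 3

Result: 2044-03-03


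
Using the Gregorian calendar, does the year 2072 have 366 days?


Gregorian leap year rule: divisible by 4, but not by 100, unless also by 400.
2072 is divisible by 4 but not 100 -> leap year

Yes


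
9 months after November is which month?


November is month 11
11 + 9 = 20; wrap: 20 - 12 = 8

August


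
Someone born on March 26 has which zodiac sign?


Date: March 26
Conventional tropical zodiac dates: Aries from March 21 onward; Taurus starts April 20
March 26 falls within the Aries range

Aries


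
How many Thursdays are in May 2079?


May 2079 has 31 days
Anchor: Jan 1, 2079. With p = 2079 - 1 = 2078: (p + p//4 - p//100 + p//400) mod 7 = (2078 + 519 - 20 + 5) mod 7 = 2582 mod 7 = 6 -> Sunday (Mon=0 ... Sun=6)
Days before May (Jan-Apr): 120; May 1 index = (6 + 120) mod 7 = 0 -> Monday
First Thursday is May 4
Thursdays: 4, 11, 18, 25

4 Thursdays


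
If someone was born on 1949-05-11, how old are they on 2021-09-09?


Birth: 1949-05-11
Reference: 2021-09-09
Year difference: 2021 - 1949 = 72

72 years old


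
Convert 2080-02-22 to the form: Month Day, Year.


ISO 2080-02-22 parses as year=2080, month=02, day=22
Month 2 -> February

February 22, 2080


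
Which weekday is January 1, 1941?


Target: January 1, 1941
Anchor: Jan 1, 1941. With p = 1941 - 1 = 1940: (p + p//4 - p//100 + p//400) mod 7 = (1940 + 485 - 19 + 4) mod 7 = 2410 mod 7 = 2 -> Wednesday (Mon=0 ... Sun=6)
Offset from anchor: 0 days
Weekday index = (2 + 0) mod 7 = 2

Wednesday


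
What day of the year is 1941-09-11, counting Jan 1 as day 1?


Date: September 11, 1941
Days in months 1 through 8: 243
Plus 11 days in September

Day of year: 254


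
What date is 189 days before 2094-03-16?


Start: 2094-03-16, subtract 189 days
Back 16 days from March 16 reaches February 28, 2094 -> 173 left
February 2094 has 28 days -> back to January 31, 2094 -> 145 left
January 2094 has 31 days -> back to December 31, 2093 -> 114 left
December 2093 has 31 days -> back to November 30, 2093 -> 83 left
November 2093 has 30 days -> back to October 31, 2093 -> 53 left
October 2093 has 31 days -> back to September 30, 2093 -> 22 left
September 2093: 30 - 22 = 8 -> lands on September 8

Result: 2093-09-08


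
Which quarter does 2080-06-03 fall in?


Month: June (month 6)
Q1: Jan-Mar, Q2: Apr-Jun, Q3: Jul-Sep, Q4: Oct-Dec

Q2


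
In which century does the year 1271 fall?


Century = (year - 1) // 100 + 1
= (1271 - 1) // 100 + 1
= 1270 // 100 + 1
= 12 + 1

13th century


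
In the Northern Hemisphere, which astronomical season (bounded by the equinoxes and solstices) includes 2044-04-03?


Date: April 3
Astronomical Spring (approx.; exact equinox/solstice day varies by year): March 20 to June 20
April 3 falls within the Spring window

Spring


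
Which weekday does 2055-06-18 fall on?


Date: June 18, 2055
Anchor: Jan 1, 2055. With p = 2055 - 1 = 2054: (p + p//4 - p//100 + p//400) mod 7 = (2054 + 513 - 20 + 5) mod 7 = 2552 mod 7 = 4 -> Friday (Mon=0 ... Sun=6)
Days before June (Jan-May): 151; offset = 151 + 18 - 1 = 168
Weekday index = (4 + 168) mod 7 = 4

Day of the week: Friday


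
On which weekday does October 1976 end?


October 1976 has 31 days
Anchor: Jan 1, 1976. With p = 1976 - 1 = 1975: (p + p//4 - p//100 + p//400) mod 7 = (1975 + 493 - 19 + 4) mod 7 = 2453 mod 7 = 3 -> Thursday (Mon=0 ... Sun=6)
Days before October (Jan-Sep): 274; October 1 index = (3 + 274) mod 7 = 4 -> Friday
Last day offset: 31 - 1 = 30 days
Weekday index = (4 + 30) mod 7 = 6

Sunday, October 31


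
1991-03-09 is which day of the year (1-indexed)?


Date: March 9, 1991
Days in months 1 through 2: 59
Plus 9 days in March

Day of year: 68


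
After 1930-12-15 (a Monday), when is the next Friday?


Current: Monday
Target: Friday
Days ahead: 4

Next Friday: 1930-12-19


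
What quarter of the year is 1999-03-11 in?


Month: March (month 3)
Q1: Jan-Mar, Q2: Apr-Jun, Q3: Jul-Sep, Q4: Oct-Dec

Q1


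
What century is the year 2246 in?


Century = (year - 1) // 100 + 1
= (2246 - 1) // 100 + 1
= 2245 // 100 + 1
= 22 + 1

23rd century


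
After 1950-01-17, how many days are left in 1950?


Day of year: 17 of 365
Remaining = 365 - 17

348 days


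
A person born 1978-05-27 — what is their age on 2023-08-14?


Birth: 1978-05-27
Reference: 2023-08-14
Year difference: 2023 - 1978 = 45

45 years old


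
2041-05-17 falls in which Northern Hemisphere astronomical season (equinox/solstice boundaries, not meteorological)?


Date: May 17
Astronomical Spring (approx.; exact equinox/solstice day varies by year): March 20 to June 20
May 17 falls within the Spring window

Spring


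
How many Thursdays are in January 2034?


January 2034 has 31 days
Anchor: Jan 1, 2034. With p = 2034 - 1 = 2033: (p + p//4 - p//100 + p//400) mod 7 = (2033 + 508 - 20 + 5) mod 7 = 2526 mod 7 = 6 -> Sunday (Mon=0 ... Sun=6)
January 1 is the anchor itself -> Sunday
First Thursday is January 5
Thursdays: 5, 12, 19, 26

4 Thursdays


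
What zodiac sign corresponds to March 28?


Date: March 28
Conventional tropical zodiac dates: Aries from March 21 onward; Taurus starts April 20
March 28 falls within the Aries range

Aries


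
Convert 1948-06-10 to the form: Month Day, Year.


ISO 1948-06-10 parses as year=1948, month=06, day=10
Month 6 -> June

June 10, 1948


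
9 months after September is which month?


September is month 9
9 + 9 = 18; wrap: 18 - 12 = 6

June


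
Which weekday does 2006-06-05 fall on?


Date: June 5, 2006
Anchor: Jan 1, 2006. With p = 2006 - 1 = 2005: (p + p//4 - p//100 + p//400) mod 7 = (2005 + 501 - 20 + 5) mod 7 = 2491 mod 7 = 6 -> Sunday (Mon=0 ... Sun=6)
Days before June (Jan-May): 151; offset = 151 + 5 - 1 = 155
Weekday index = (6 + 155) mod 7 = 0

Day of the week: Monday


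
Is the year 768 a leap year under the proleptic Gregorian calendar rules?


Gregorian leap year rule: divisible by 4, but not by 100, unless also by 400.
768 is divisible by 4 but not 100 -> leap year

Yes


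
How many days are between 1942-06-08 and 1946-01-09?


From 1942-06-08 to 1946-01-09
1942-06-08: days before June = 31 + 28 + 31 + 30 + 31 = 151 (1942 is not a leap year); day of year = 151 + 8 = 159
1946-01-09: day of year = 9
Rest of 1942: 365 - 159 = 206
Full years 1943 (365), 1944 (366), 1945 (365): 1096
Total = 206 + 1096 + 9 = 1311

1311 days


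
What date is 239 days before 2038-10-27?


Start: 2038-10-27, subtract 239 days
Back 27 days from October 27 reaches September 30, 2038 -> 212 left
September 2038 has 30 days -> back to August 31, 2038 -> 182 left
August 2038 has 31 days -> back to July 31, 2038 -> 151 left
July 2038 has 31 days -> back to June 30, 2038 -> 120 left
June 2038 has 30 days -> back to May 31, 2038 -> 90 left
May 2038 has 31 days -> back to April 30, 2038 -> 59 left
April 2038 has 30 days -> back to March 31, 2038 -> 29 left
March 2038: 31 - 29 = 2 -> lands on March 2

Result: 2038-03-02


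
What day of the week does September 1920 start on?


Target: September 1, 1920
Anchor: Jan 1, 1920. With p = 1920 - 1 = 1919: (p + p//4 - p//100 + p//400) mod 7 = (1919 + 479 - 19 + 4) mod 7 = 2383 mod 7 = 3 -> Thursday (Mon=0 ... Sun=6)
Days before September (Jan-Aug): 244 days
Weekday index = (3 + 244) mod 7 = 2

Wednesday


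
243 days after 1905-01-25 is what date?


Start: 1905-01-25, add 243 days
January 1905 has 31 days: 31 - 25 = 6 days to January 31 -> 237 left
February 1905 has 28 days -> 209 left
March 1905 has 31 days -> 178 left
April 1905 has 30 days -> 148 left
May 1905 has 31 days -> 117 left
June 1905 has 30 days -> 87 left
July 1905 has 31 days -> 56 left
August 1905 has 31 days -> 25 left
September 1905: 25 <= 30 -> lands on September 25

Result: 1905-09-25


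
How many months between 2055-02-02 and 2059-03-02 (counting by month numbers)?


From February 2055 to March 2059
4 years * 12 = 48 months, plus 1 month = 49

49 months


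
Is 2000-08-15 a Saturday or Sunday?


Anchor: Jan 1, 2000. With p = 2000 - 1 = 1999: (p + p//4 - p//100 + p//400) mod 7 = (1999 + 499 - 19 + 4) mod 7 = 2483 mod 7 = 5 -> Saturday (Mon=0 ... Sun=6)
Day of year: 228; offset = 227
Weekday index = (5 + 227) mod 7 = 1 -> Tuesday
Weekend days: Saturday, Sunday

No


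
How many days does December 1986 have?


December 1986

31 days


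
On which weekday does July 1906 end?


July 1906 has 31 days
Anchor: Jan 1, 1906. With p = 1906 - 1 = 1905: (p + p//4 - p//100 + p//400) mod 7 = (1905 + 476 - 19 + 4) mod 7 = 2366 mod 7 = 0 -> Monday (Mon=0 ... Sun=6)
Days before July (Jan-Jun): 181; July 1 index = (0 + 181) mod 7 = 6 -> Sunday
Last day offset: 31 - 1 = 30 days
Weekday index = (6 + 30) mod 7 = 1

Tuesday, July 31


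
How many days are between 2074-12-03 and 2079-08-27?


From 2074-12-03 to 2079-08-27
2074-12-03: days before December = 31 + 28 + 31 + 30 + 31 + 30 + 31 + 31 + 30 + 31 + 30 = 334 (2074 is not a leap year); day of year = 334 + 3 = 337
2079-08-27: days before August = 31 + 28 + 31 + 30 + 31 + 30 + 31 = 212 (2079 is not a leap year); day of year = 212 + 27 = 239
Rest of 2074: 365 - 337 = 28
Full years 2075 (365), 2076 (366), 2077 (365), 2078 (365): 1461
Total = 28 + 1461 + 239 = 1728

1728 days


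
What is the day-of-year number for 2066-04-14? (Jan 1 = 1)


Date: April 14, 2066
Days in months 1 through 3: 90
Plus 14 days in April

Day of year: 104


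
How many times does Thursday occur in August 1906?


August 1906 has 31 days
Anchor: Jan 1, 1906. With p = 1906 - 1 = 1905: (p + p//4 - p//100 + p//400) mod 7 = (1905 + 476 - 19 + 4) mod 7 = 2366 mod 7 = 0 -> Monday (Mon=0 ... Sun=6)
Days before August (Jan-Jul): 212; August 1 index = (0 + 212) mod 7 = 2 -> Wednesday
First Thursday is August 2
Thursdays: 2, 9, 16, 23, 30

5 Thursdays


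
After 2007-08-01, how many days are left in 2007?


Day of year: 213 of 365
Remaining = 365 - 213

152 days


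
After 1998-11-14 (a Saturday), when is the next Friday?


Current: Saturday
Target: Friday
Days ahead: 6

Next Friday: 1998-11-20


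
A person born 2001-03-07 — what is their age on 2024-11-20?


Birth: 2001-03-07
Reference: 2024-11-20
Year difference: 2024 - 2001 = 23

23 years old


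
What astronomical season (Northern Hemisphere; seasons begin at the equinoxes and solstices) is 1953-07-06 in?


Date: July 6
Astronomical Summer (approx.; exact equinox/solstice day varies by year): June 21 to September 21
July 6 falls within the Summer window

Summer


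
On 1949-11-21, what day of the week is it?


Date: November 21, 1949
Anchor: Jan 1, 1949. With p = 1949 - 1 = 1948: (p + p//4 - p//100 + p//400) mod 7 = (1948 + 487 - 19 + 4) mod 7 = 2420 mod 7 = 5 -> Saturday (Mon=0 ... Sun=6)
Days before November (Jan-Oct): 304; offset = 304 + 21 - 1 = 324
Weekday index = (5 + 324) mod 7 = 0

Day of the week: Monday


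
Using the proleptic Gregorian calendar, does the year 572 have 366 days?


Gregorian leap year rule: divisible by 4, but not by 100, unless also by 400.
572 is divisible by 4 but not 100 -> leap year

Yes


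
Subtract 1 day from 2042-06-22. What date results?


Start: 2042-06-22, subtract 1 day
22 - 1 = 21 stays within June 2042

Result: 2042-06-21


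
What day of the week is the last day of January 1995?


January 1995 has 31 days
Anchor: Jan 1, 1995. With p = 1995 - 1 = 1994: (p + p//4 - p//100 + p//400) mod 7 = (1994 + 498 - 19 + 4) mod 7 = 2477 mod 7 = 6 -> Sunday (Mon=0 ... Sun=6)
January 1 is the anchor itself -> Sunday
Last day offset: 31 - 1 = 30 days
Weekday index = (6 + 30) mod 7 = 1

Tuesday, January 31


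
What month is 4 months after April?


April is month 4
4 + 4 = 8

August


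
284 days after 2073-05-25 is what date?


Start: 2073-05-25, add 284 days
May 2073 has 31 days: 31 - 25 = 6 days to May 31 -> 278 left
June 2073 has 30 days -> 248 left
July 2073 has 31 days -> 217 left
August 2073 has 31 days -> 186 left
September 2073 has 30 days -> 156 left
October 2073 has 31 days -> 125 left
November 2073 has 30 days -> 95 left
December 2073 has 31 days -> 64 left
January 2074 has 31 days -> 33 left
February 2074 has 28 days -> 5 left
March 2074: 5 <= 31 -> lands on March 5

Result: 2074-03-05


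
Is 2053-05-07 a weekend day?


Anchor: Jan 1, 2053. With p = 2053 - 1 = 2052: (p + p//4 - p//100 + p//400) mod 7 = (2052 + 513 - 20 + 5) mod 7 = 2550 mod 7 = 2 -> Wednesday (Mon=0 ... Sun=6)
Day of year: 127; offset = 126
Weekday index = (2 + 126) mod 7 = 2 -> Wednesday
Weekend days: Saturday, Sunday

No


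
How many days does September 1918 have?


September 1918

30 days


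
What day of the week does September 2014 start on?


Target: September 1, 2014
Anchor: Jan 1, 2014. With p = 2014 - 1 = 2013: (p + p//4 - p//100 + p//400) mod 7 = (2013 + 503 - 20 + 5) mod 7 = 2501 mod 7 = 2 -> Wednesday (Mon=0 ... Sun=6)
Days before September (Jan-Aug): 243 days
Weekday index = (2 + 243) mod 7 = 0

Monday


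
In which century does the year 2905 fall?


Century = (year - 1) // 100 + 1
= (2905 - 1) // 100 + 1
= 2904 // 100 + 1
= 29 + 1

30th century


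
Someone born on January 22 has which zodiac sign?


Date: January 22
Conventional tropical zodiac dates: Aquarius from January 20 onward; Pisces starts February 19
January 22 falls within the Aquarius range

Aquarius


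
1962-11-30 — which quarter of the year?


Month: November (month 11)
Q1: Jan-Mar, Q2: Apr-Jun, Q3: Jul-Sep, Q4: Oct-Dec

Q4


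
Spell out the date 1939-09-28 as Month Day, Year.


ISO 1939-09-28 parses as year=1939, month=09, day=28
Month 9 -> September

September 28, 1939


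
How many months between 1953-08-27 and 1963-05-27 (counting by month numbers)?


From August 1953 to May 1963
10 years * 12 = 120 months, minus 3 months = 117

117 months


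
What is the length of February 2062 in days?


February 2062 (leap year: no)

28 days


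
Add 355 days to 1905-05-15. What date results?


Start: 1905-05-15, add 355 days
May 1905 has 31 days: 31 - 15 = 16 days to May 31 -> 339 left
June 1905 has 30 days -> 309 left
July 1905 has 31 days -> 278 left
August 1905 has 31 days -> 247 left
September 1905 has 30 days -> 217 left
October 1905 has 31 days -> 186 left
November 1905 has 30 days -> 156 left
December 1905 has 31 days -> 125 left
January 1906 has 31 days -> 94 left
February 1906 has 28 days -> 66 left
March 1906 has 31 days -> 35 left
April 1906 has 30 days -> 5 left
May 1906: 5 <= 31 -> lands on May 5

Result: 1906-05-05


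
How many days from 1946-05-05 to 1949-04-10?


From 1946-05-05 to 1949-04-10
1946-05-05: days before May = 31 + 28 + 31 + 30 = 120 (1946 is not a leap year); day of year = 120 + 5 = 125
1949-04-10: days before April = 31 + 28 + 31 = 90 (1949 is not a leap year); day of year = 90 + 10 = 100
Rest of 1946: 365 - 125 = 240
Full years 1947 (365), 1948 (366): 731
Total = 240 + 731 + 100 = 1071

1071 days


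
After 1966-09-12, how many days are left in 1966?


Day of year: 255 of 365
Remaining = 365 - 255

110 days


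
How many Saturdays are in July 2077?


July 2077 has 31 days
Anchor: Jan 1, 2077. With p = 2077 - 1 = 2076: (p + p//4 - p//100 + p//400) mod 7 = (2076 + 519 - 20 + 5) mod 7 = 2580 mod 7 = 4 -> Friday (Mon=0 ... Sun=6)
Days before July (Jan-Jun): 181; July 1 index = (4 + 181) mod 7 = 3 -> Thursday
First Saturday is July 3
Saturdays: 3, 10, 17, 24, 31

5 Saturdays


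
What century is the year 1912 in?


Century = (year - 1) // 100 + 1
= (1912 - 1) // 100 + 1
= 1911 // 100 + 1
= 19 + 1

20th century


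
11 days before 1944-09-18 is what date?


Start: 1944-09-18, subtract 11 days
18 - 11 = 7 stays within September 1944

Result: 1944-09-07


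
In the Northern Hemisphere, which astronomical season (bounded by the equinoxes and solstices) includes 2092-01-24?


Date: January 24
Astronomical Winter (approx.; exact equinox/solstice day varies by year): December 21 to March 19
January 24 falls within the Winter window

Winter


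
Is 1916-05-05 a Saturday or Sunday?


Anchor: Jan 1, 1916. With p = 1916 - 1 = 1915: (p + p//4 - p//100 + p//400) mod 7 = (1915 + 478 - 19 + 4) mod 7 = 2378 mod 7 = 5 -> Saturday (Mon=0 ... Sun=6)
Day of year: 126; offset = 125
Weekday index = (5 + 125) mod 7 = 4 -> Friday
Weekend days: Saturday, Sunday

No


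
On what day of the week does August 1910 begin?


Target: August 1, 1910
Anchor: Jan 1, 1910. With p = 1910 - 1 = 1909: (p + p//4 - p//100 + p//400) mod 7 = (1909 + 477 - 19 + 4) mod 7 = 2371 mod 7 = 5 -> Saturday (Mon=0 ... Sun=6)
Days before August (Jan-Jul): 212 days
Weekday index = (5 + 212) mod 7 = 0

Monday


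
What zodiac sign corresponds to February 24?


Date: February 24
Conventional tropical zodiac dates: Pisces from February 19 onward; Aries starts March 21
February 24 falls within the Pisces range

Pisces


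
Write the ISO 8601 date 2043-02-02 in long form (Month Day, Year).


ISO 2043-02-02 parses as year=2043, month=02, day=02
Month 2 -> February

February 2, 2043


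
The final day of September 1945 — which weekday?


September 1945 has 30 days
Anchor: Jan 1, 1945. With p = 1945 - 1 = 1944: (p + p//4 - p//100 + p//400) mod 7 = (1944 + 486 - 19 + 4) mod 7 = 2415 mod 7 = 0 -> Monday (Mon=0 ... Sun=6)
Days before September (Jan-Aug): 243; September 1 index = (0 + 243) mod 7 = 5 -> Saturday
Last day offset: 30 - 1 = 29 days
Weekday index = (5 + 29) mod 7 = 6

Sunday, September 30


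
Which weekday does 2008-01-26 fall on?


Date: January 26, 2008
Anchor: Jan 1, 2008. With p = 2008 - 1 = 2007: (p + p//4 - p//100 + p//400) mod 7 = (2007 + 501 - 20 + 5) mod 7 = 2493 mod 7 = 1 -> Tuesday (Mon=0 ... Sun=6)
Days into year = 26 - 1 = 25
Weekday index = (1 + 25) mod 7 = 5

Day of the week: Saturday


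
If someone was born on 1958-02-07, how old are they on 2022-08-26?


Birth: 1958-02-07
Reference: 2022-08-26
Year difference: 2022 - 1958 = 64

64 years old


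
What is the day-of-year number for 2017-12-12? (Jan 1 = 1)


Date: December 12, 2017
Days in months 1 through 11: 334
Plus 12 days in December

Day of year: 346


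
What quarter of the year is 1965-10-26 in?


Month: October (month 10)
Q1: Jan-Mar, Q2: Apr-Jun, Q3: Jul-Sep, Q4: Oct-Dec

Q4


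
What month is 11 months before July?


July is month 7
7 - 11 = -4; wrap: -4 + 12 = 8

August


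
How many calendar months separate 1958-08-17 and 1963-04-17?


From August 1958 to April 1963
5 years * 12 = 60 months, minus 4 months = 56

56 months


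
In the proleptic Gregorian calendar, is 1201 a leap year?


Gregorian leap year rule: divisible by 4, but not by 100, unless also by 400.
1201 is not divisible by 4 -> not a leap year

No


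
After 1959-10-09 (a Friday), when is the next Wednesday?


Current: Friday
Target: Wednesday
Days ahead: 5

Next Wednesday: 1959-10-14


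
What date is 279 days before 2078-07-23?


Start: 2078-07-23, subtract 279 days
Back 23 days from July 23 reaches June 30, 2078 -> 256 left
June 2078 has 30 days -> back to May 31, 2078 -> 226 left
May 2078 has 31 days -> back to April 30, 2078 -> 195 left
April 2078 has 30 days -> back to March 31, 2078 -> 165 left
March 2078 has 31 days -> back to February 28, 2078 -> 134 left
February 2078 has 28 days -> back to January 31, 2078 -> 106 left
January 2078 has 31 days -> back to December 31, 2077 -> 75 left
December 2077 has 31 days -> back to November 30, 2077 -> 44 left
November 2077 has 30 days -> back to October 31, 2077 -> 14 left
October 2077: 31 - 14 = 17 -> lands on October 17

Result: 2077-10-17


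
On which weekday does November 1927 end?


November 1927 has 30 days
Anchor: Jan 1, 1927. With p = 1927 - 1 = 1926: (p + p//4 - p//100 + p//400) mod 7 = (1926 + 481 - 19 + 4) mod 7 = 2392 mod 7 = 5 -> Saturday (Mon=0 ... Sun=6)
Days before November (Jan-Oct): 304; November 1 index = (5 + 304) mod 7 = 1 -> Tuesday
Last day offset: 30 - 1 = 29 days
Weekday index = (1 + 29) mod 7 = 2

Wednesday, November 30


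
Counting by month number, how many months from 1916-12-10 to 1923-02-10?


From December 1916 to February 1923
7 years * 12 = 84 months, minus 10 months = 74

74 months


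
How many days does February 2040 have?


February 2040 (leap year: yes)

29 days


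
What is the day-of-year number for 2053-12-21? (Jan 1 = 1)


Date: December 21, 2053
Days in months 1 through 11: 334
Plus 21 days in December

Day of year: 355


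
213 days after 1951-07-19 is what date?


Start: 1951-07-19, add 213 days
July 1951 has 31 days: 31 - 19 = 12 days to July 31 -> 201 left
August 1951 has 31 days -> 170 left
September 1951 has 30 days -> 140 left
October 1951 has 31 days -> 109 left
November 1951 has 30 days -> 79 left
December 1951 has 31 days -> 48 left
January 1952 has 31 days -> 17 left
February 1952: 17 <= 29 -> lands on February 17

Result: 1952-02-17


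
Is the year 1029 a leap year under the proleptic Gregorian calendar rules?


Gregorian leap year rule: divisible by 4, but not by 100, unless also by 400.
1029 is not divisible by 4 -> not a leap year

No


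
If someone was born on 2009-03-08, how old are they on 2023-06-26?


Birth: 2009-03-08
Reference: 2023-06-26
Year difference: 2023 - 2009 = 14

14 years old


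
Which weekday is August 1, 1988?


Target: August 1, 1988
Anchor: Jan 1, 1988. With p = 1988 - 1 = 1987: (p + p//4 - p//100 + p//400) mod 7 = (1987 + 496 - 19 + 4) mod 7 = 2468 mod 7 = 4 -> Friday (Mon=0 ... Sun=6)
Days before August (Jan-Jul): 213 days
Weekday index = (4 + 213) mod 7 = 0

Monday


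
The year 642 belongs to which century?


Century = (year - 1) // 100 + 1
= (642 - 1) // 100 + 1
= 641 // 100 + 1
= 6 + 1

7th century


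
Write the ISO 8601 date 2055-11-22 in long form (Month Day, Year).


ISO 2055-11-22 parses as year=2055, month=11, day=22
Month 11 -> November

November 22, 2055


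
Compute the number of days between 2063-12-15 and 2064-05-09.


From 2063-12-15 to 2064-05-09
2063-12-15: days before December = 31 + 28 + 31 + 30 + 31 + 30 + 31 + 31 + 30 + 31 + 30 = 334 (2063 is not a leap year); day of year = 334 + 15 = 349
2064-05-09: days before May = 31 + 29 + 31 + 30 = 121 (2064 is a leap year); day of year = 121 + 9 = 130
Rest of 2063: 365 - 349 = 16
Total = 16 + 130 = 146

146 days


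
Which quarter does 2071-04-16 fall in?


Month: April (month 4)
Q1: Jan-Mar, Q2: Apr-Jun, Q3: Jul-Sep, Q4: Oct-Dec

Q2


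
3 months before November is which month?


November is month 11
11 - 3 = 8

August


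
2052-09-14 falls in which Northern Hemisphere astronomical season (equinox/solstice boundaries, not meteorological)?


Date: September 14
Astronomical Summer (approx.; exact equinox/solstice day varies by year): June 21 to September 21
September 14 falls within the Summer window

Summer


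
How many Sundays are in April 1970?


April 1970 has 30 days
Anchor: Jan 1, 1970. With p = 1970 - 1 = 1969: (p + p//4 - p//100 + p//400) mod 7 = (1969 + 492 - 19 + 4) mod 7 = 2446 mod 7 = 3 -> Thursday (Mon=0 ... Sun=6)
Days before April (Jan-Mar): 90; April 1 index = (3 + 90) mod 7 = 2 -> Wednesday
First Sunday is April 5
Sundays: 5, 12, 19, 26

4 Sundays


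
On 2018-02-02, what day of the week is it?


Date: February 2, 2018
Anchor: Jan 1, 2018. With p = 2018 - 1 = 2017: (p + p//4 - p//100 + p//400) mod 7 = (2017 + 504 - 20 + 5) mod 7 = 2506 mod 7 = 0 -> Monday (Mon=0 ... Sun=6)
Days before February (Jan): 31; offset = 31 + 2 - 1 = 32
Weekday index = (0 + 32) mod 7 = 4

Day of the week: Friday


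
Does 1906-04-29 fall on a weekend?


Anchor: Jan 1, 1906. With p = 1906 - 1 = 1905: (p + p//4 - p//100 + p//400) mod 7 = (1905 + 476 - 19 + 4) mod 7 = 2366 mod 7 = 0 -> Monday (Mon=0 ... Sun=6)
Day of year: 119; offset = 118
Weekday index = (0 + 118) mod 7 = 6 -> Sunday
Weekend days: Saturday, Sunday

Yes


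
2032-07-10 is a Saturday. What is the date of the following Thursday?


Current: Saturday
Target: Thursday
Days ahead: 5

Next Thursday: 2032-07-15


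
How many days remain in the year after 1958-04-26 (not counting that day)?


Day of year: 116 of 365
Remaining = 365 - 116

249 days


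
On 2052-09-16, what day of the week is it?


Date: September 16, 2052
Anchor: Jan 1, 2052. With p = 2052 - 1 = 2051: (p + p//4 - p//100 + p//400) mod 7 = (2051 + 512 - 20 + 5) mod 7 = 2548 mod 7 = 0 -> Monday (Mon=0 ... Sun=6)
Days before September (Jan-Aug): 244; offset = 244 + 16 - 1 = 259
Weekday index = (0 + 259) mod 7 = 0

Day of the week: Monday


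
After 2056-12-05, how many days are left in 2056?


Day of year: 340 of 366
Remaining = 366 - 340

26 days


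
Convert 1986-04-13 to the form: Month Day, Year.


ISO 1986-04-13 parses as year=1986, month=04, day=13
Month 4 -> April

April 13, 1986


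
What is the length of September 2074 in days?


September 2074

30 days


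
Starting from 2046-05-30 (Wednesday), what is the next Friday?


Current: Wednesday
Target: Friday
Days ahead: 2

Next Friday: 2046-06-01


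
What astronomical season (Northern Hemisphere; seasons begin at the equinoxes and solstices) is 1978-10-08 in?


Date: October 8
Astronomical Autumn (approx.; exact equinox/solstice day varies by year): September 22 to December 20
October 8 falls within the Autumn window

Autumn


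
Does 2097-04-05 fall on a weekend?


Anchor: Jan 1, 2097. With p = 2097 - 1 = 2096: (p + p//4 - p//100 + p//400) mod 7 = (2096 + 524 - 20 + 5) mod 7 = 2605 mod 7 = 1 -> Tuesday (Mon=0 ... Sun=6)
Day of year: 95; offset = 94
Weekday index = (1 + 94) mod 7 = 4 -> Friday
Weekend days: Saturday, Sunday

No


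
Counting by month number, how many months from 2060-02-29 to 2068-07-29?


From February 2060 to July 2068
8 years * 12 = 96 months, plus 5 months = 101

101 months


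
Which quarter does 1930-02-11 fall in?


Month: February (month 2)
Q1: Jan-Mar, Q2: Apr-Jun, Q3: Jul-Sep, Q4: Oct-Dec

Q1


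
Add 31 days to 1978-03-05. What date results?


Start: 1978-03-05, add 31 days
March 1978 has 31 days: 31 - 5 = 26 days to March 31 -> 5 left
April 1978: 5 <= 30 -> lands on April 5

Result: 1978-04-05


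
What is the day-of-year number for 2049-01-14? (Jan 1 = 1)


Date: January 14, 2049
No months before January
Plus 14 days in January

Day of year: 14


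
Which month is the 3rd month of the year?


Month 3 of 12

March


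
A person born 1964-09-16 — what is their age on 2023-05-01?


Birth: 1964-09-16
Reference: 2023-05-01
Year difference: 2023 - 1964 = 59
Birthday not yet reached in 2023, subtract 1

58 years old


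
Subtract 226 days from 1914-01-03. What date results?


Start: 1914-01-03, subtract 226 days
Back 3 days from January 3 reaches December 31, 1913 -> 223 left
December 1913 has 31 days -> back to November 30, 1913 -> 192 left
November 1913 has 30 days -> back to October 31, 1913 -> 162 left
October 1913 has 31 days -> back to September 30, 1913 -> 131 left
September 1913 has 30 days -> back to August 31, 1913 -> 101 left
August 1913 has 31 days -> back to July 31, 1913 -> 70 left
July 1913 has 31 days -> back to June 30, 1913 -> 39 left
June 1913 has 30 days -> back to May 31, 1913 -> 9 left
May 1913: 31 - 9 = 22 -> lands on May 22

Result: 1913-05-22


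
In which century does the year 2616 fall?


Century = (year - 1) // 100 + 1
= (2616 - 1) // 100 + 1
= 2615 // 100 + 1
= 26 + 1

27th century


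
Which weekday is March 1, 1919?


Target: March 1, 1919
Anchor: Jan 1, 1919. With p = 1919 - 1 = 1918: (p + p//4 - p//100 + p//400) mod 7 = (1918 + 479 - 19 + 4) mod 7 = 2382 mod 7 = 2 -> Wednesday (Mon=0 ... Sun=6)
Days before March (Jan-Feb): 59 days
Weekday index = (2 + 59) mod 7 = 5

Saturday


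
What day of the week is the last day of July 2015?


July 2015 has 31 days
Anchor: Jan 1, 2015. With p = 2015 - 1 = 2014: (p + p//4 - p//100 + p//400) mod 7 = (2014 + 503 - 20 + 5) mod 7 = 2502 mod 7 = 3 -> Thursday (Mon=0 ... Sun=6)
Days before July (Jan-Jun): 181; July 1 index = (3 + 181) mod 7 = 2 -> Wednesday
Last day offset: 31 - 1 = 30 days
Weekday index = (2 + 30) mod 7 = 4

Friday, July 31


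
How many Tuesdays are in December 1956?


December 1956 has 31 days
Anchor: Jan 1, 1956. With p = 1956 - 1 = 1955: (p + p//4 - p//100 + p//400) mod 7 = (1955 + 488 - 19 + 4) mod 7 = 2428 mod 7 = 6 -> Sunday (Mon=0 ... Sun=6)
Days before December (Jan-Nov): 335; December 1 index = (6 + 335) mod 7 = 5 -> Saturday
First Tuesday is December 4
Tuesdays: 4, 11, 18, 25

4 Tuesdays


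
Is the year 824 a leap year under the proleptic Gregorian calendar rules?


Gregorian leap year rule: divisible by 4, but not by 100, unless also by 400.
824 is divisible by 4 but not 100 -> leap year

Yes


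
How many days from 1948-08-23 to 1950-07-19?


From 1948-08-23 to 1950-07-19
1948-08-23: days before August = 31 + 29 + 31 + 30 + 31 + 30 + 31 = 213 (1948 is a leap year); day of year = 213 + 23 = 236
1950-07-19: days before July = 31 + 28 + 31 + 30 + 31 + 30 = 181 (1950 is not a leap year); day of year = 181 + 19 = 200
Rest of 1948: 366 - 236 = 130
Full years 1949 (365): 365
Total = 130 + 365 + 200 = 695

695 days


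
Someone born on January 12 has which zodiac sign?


Date: January 12
Conventional tropical zodiac dates: Capricorn from December 22 onward; Aquarius starts January 20
January 12 falls within the Capricorn range

Capricorn


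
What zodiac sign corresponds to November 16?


Date: November 16
Conventional tropical zodiac dates: Scorpio from October 23 onward; Sagittarius starts November 22
November 16 falls within the Scorpio range

Scorpio


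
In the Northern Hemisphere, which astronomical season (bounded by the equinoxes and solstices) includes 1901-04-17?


Date: April 17
Astronomical Spring (approx.; exact equinox/solstice day varies by year): March 20 to June 20
April 17 falls within the Spring window

Spring


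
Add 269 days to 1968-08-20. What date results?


Start: 1968-08-20, add 269 days
August 1968 has 31 days: 31 - 20 = 11 days to August 31 -> 258 left
September 1968 has 30 days -> 228 left
October 1968 has 31 days -> 197 left
November 1968 has 30 days -> 167 left
December 1968 has 31 days -> 136 left
January 1969 has 31 days -> 105 left
February 1969 has 28 days -> 77 left
March 1969 has 31 days -> 46 left
April 1969 has 30 days -> 16 left
May 1969: 16 <= 31 -> lands on May 16

Result: 1969-05-16


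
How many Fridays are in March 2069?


March 2069 has 31 days
Anchor: Jan 1, 2069. With p = 2069 - 1 = 2068: (p + p//4 - p//100 + p//400) mod 7 = (2068 + 517 - 20 + 5) mod 7 = 2570 mod 7 = 1 -> Tuesday (Mon=0 ... Sun=6)
Days before March (Jan-Feb): 59; March 1 index = (1 + 59) mod 7 = 4 -> Friday
First Friday is March 1
Fridays: 1, 8, 15, 22, 29

5 Fridays


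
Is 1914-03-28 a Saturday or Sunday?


Anchor: Jan 1, 1914. With p = 1914 - 1 = 1913: (p + p//4 - p//100 + p//400) mod 7 = (1913 + 478 - 19 + 4) mod 7 = 2376 mod 7 = 3 -> Thursday (Mon=0 ... Sun=6)
Day of year: 87; offset = 86
Weekday index = (3 + 86) mod 7 = 5 -> Saturday
Weekend days: Saturday, Sunday

Yes
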